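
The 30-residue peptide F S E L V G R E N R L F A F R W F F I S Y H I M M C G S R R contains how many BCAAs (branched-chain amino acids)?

The BCAAs are Val, Leu, and Ile — aliphatic side chains with a branch point.
Matching residues: L4, V5, L11, I19, I23.

5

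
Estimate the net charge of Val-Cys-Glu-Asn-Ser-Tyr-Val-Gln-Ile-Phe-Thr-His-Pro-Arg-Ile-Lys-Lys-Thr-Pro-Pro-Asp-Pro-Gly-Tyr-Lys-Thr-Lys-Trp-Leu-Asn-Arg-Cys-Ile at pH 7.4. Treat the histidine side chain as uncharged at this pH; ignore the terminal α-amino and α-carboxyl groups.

Near pH 7.4, K and R contribute +1 each, D and E contribute −1 each, and every other side chain (His included, as stated) is uncharged.
Positive (K, R): Arg14, Lys16, Lys17, Lys25, Lys27, Arg31 → +6.
Negative (D, E): Glu3, Asp21 → −2.
Net charge = (+6) + (−2) = +4.

+4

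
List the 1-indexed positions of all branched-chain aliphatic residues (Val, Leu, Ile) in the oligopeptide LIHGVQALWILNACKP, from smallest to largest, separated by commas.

1, 2, 5, 8, 10, 11

Matching residues: L1, I2, V5, L8, I10, L11.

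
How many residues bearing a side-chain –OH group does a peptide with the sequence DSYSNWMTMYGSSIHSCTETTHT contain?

12

S, T, and Y are the three residues with a side-chain hydroxyl.
Matching residues: S2, Y3, S4, T8, Y10, S12, S13, S16, T18, T20, T21, T23.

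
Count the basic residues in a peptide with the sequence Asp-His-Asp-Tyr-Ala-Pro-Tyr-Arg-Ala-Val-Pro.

2

Lysine (K), arginine (R), and histidine (H) have basic, nitrogen-containing side chains.
Matching residues: His2, Arg8.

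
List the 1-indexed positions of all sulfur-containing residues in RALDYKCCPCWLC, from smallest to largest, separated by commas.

7, 8, 10, 13

The sulfur-bearing residues are cysteine (–SH) and methionine (–S–CH₃).
Matching residues: C7, C8, C10, C13.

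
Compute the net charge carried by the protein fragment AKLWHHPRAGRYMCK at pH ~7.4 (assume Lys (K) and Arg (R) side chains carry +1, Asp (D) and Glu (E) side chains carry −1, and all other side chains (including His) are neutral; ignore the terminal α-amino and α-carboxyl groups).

Positive (K, R): K2, R8, R11, K15 → +4.
Negative (D, E): none → −0.
Net charge = (+4) + (−0) = +4.

+4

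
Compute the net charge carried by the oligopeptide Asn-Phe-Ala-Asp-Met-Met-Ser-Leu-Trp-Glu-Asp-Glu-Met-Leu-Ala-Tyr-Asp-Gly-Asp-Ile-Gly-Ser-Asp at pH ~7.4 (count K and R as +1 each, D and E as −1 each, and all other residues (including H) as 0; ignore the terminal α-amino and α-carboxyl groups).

-7

Positive (K, R): none → +0.
Negative (D, E): Asp4, Glu10, Asp11, Glu12, Asp17, Asp19, Asp23 → −7.
Net charge = (+0) + (−7) = −7.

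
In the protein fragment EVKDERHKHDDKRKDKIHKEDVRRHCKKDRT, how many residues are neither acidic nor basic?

Acidic: D, E. Basic: K, R, H. All other residues are neither.
Matching residues: V2, I17, V22, C26, T31.

5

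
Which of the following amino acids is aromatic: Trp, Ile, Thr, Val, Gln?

F, W, and Y each carry an aromatic ring on the side chain.
Of the listed options, only Trp belongs to this group.

Trp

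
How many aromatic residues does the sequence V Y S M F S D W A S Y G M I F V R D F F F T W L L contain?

Phenylalanine (F), tryptophan (W), and tyrosine (Y) have aromatic ring side chains.
Matching residues: Y2, F5, W8, Y11, F15, F19, F20, F21, W23.

9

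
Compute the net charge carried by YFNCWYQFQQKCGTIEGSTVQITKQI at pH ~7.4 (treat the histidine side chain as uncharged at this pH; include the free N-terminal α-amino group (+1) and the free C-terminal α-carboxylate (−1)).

+1

The side chains ionized at physiological pH are Lys/Arg (+1) and Asp/Glu (−1); with His treated as neutral, nothing else contributes.
Positive (K, R): K11, K24 → +2.
Negative (D, E): E16 → −1.
The N-terminus (+1) and C-terminus (−1) cancel.
Net charge = (+2) + (−1) = +1.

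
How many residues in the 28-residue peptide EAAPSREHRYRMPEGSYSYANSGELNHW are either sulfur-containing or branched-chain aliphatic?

Sulfur-containing: C, M. Branched-chain aliphatic: I, L, V.
Sulfur-containing residues here: M12 (1).
Branched-chain aliphatic residues here: L25 (1).
The two groups share no amino acid, so total = 1 + 1 = 2.

2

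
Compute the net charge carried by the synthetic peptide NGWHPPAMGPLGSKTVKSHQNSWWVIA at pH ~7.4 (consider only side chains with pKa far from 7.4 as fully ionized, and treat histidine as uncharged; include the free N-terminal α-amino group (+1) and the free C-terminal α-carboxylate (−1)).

At pH ~7.4 the Lys and Arg side chains are protonated (+1), the Asp and Glu side chains are deprotonated (−1), and with His taken as neutral all other side chains carry no charge.
Positive (K, R): K14, K17 → +2.
Negative (D, E): none → −0.
The N-terminus (+1) and C-terminus (−1) cancel.
Net charge = (+2) + (−0) = +2.

+2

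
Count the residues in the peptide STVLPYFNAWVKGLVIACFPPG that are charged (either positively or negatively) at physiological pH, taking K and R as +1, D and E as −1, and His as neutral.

Charged side chains at pH ~7.4: K, R (positive); D, E (negative).
Matching residues: K12.

1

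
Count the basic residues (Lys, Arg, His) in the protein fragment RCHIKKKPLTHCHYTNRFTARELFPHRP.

Matching residues: R1, H3, K5, K6, K7, H11, H13, R17, R21, H26, R27.

11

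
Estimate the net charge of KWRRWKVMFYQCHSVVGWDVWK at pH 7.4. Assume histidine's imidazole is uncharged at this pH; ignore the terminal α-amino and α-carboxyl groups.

+4

At pH ~7.4 the Lys and Arg side chains are protonated (+1), the Asp and Glu side chains are deprotonated (−1), and with His taken as neutral all other side chains carry no charge.
Positive (K, R): K1, R3, R4, K6, K22 → +5.
Negative (D, E): D19 → −1.
Net charge = (+5) + (−1) = +4.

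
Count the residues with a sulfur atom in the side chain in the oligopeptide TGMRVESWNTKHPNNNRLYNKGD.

Only Cys (C) and Met (M) have a sulfur atom in the side chain.
Matching residues: M3.

1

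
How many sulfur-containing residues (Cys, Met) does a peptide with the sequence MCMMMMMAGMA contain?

8

Matching residues: M1, C2, M3, M4, M5, M6, M7, M10.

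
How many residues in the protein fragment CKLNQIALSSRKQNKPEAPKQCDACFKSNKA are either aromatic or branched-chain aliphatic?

4

Aromatic: F, W, Y. Branched-chain aliphatic: I, L, V.
Aromatic residues here: F26 (1).
Branched-chain aliphatic residues here: L3, I6, L8 (3).
The two groups share no amino acid, so total = 1 + 3 = 4.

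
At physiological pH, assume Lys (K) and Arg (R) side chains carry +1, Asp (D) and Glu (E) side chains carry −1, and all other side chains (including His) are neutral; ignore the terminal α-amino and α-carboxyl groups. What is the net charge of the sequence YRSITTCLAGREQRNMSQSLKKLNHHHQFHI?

Positive (K, R): R2, R11, R14, K21, K22 → +5.
Negative (D, E): E12 → −1.
Net charge = (+5) + (−1) = +4.

+4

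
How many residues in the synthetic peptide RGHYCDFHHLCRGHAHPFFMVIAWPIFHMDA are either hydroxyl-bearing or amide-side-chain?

Hydroxyl-bearing: S, T, Y. Amide-side-chain: N, Q.
Hydroxyl-bearing residues here: Y4 (1).
Amide-side-chain residues here: none (0).
The two groups share no amino acid, so total = 1 + 0 = 1.

1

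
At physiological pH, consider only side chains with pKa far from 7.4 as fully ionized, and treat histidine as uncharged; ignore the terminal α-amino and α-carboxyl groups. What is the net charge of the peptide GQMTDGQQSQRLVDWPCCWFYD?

-2

Near pH 7.4, K and R contribute +1 each, D and E contribute −1 each, and every other side chain (His included, as stated) is uncharged.
Positive (K, R): R11 → +1.
Negative (D, E): D5, D14, D22 → −3.
Net charge = (+1) + (−3) = −2.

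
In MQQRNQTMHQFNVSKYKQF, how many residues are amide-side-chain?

The amide-side-chain residues are Asn (N) and Gln (Q).
Matching residues: Q2, Q3, N5, Q6, Q10, N12, Q18.

7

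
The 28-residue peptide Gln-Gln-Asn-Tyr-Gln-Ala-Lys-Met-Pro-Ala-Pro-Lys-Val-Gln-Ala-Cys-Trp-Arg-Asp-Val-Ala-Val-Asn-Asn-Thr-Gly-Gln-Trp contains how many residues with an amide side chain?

8

Only N (asparagine) and Q (glutamine) carry a side-chain carboxamide.
Matching residues: Gln1, Gln2, Asn3, Gln5, Gln14, Asn23, Asn24, Gln27.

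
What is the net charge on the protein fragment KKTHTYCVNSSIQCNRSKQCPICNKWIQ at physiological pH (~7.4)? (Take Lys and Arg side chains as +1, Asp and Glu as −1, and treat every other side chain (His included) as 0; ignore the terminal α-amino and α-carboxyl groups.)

Positive (K, R): K1, K2, R16, K18, K25 → +5.
Negative (D, E): none → −0.
Net charge = (+5) + (−0) = +5.

+5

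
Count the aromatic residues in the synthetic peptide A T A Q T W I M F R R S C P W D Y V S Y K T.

The aromatic amino acids are Phe (F, benzyl), Trp (W, indole), and Tyr (Y, phenol).
Matching residues: W6, F9, W15, Y17, Y20.

5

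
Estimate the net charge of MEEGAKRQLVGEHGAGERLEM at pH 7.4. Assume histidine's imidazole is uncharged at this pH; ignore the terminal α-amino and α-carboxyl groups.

Near pH 7.4, K and R contribute +1 each, D and E contribute −1 each, and every other side chain (His included, as stated) is uncharged.
Positive (K, R): K6, R7, R18 → +3.
Negative (D, E): E2, E3, E12, E17, E20 → −5.
Net charge = (+3) + (−5) = −2.

-2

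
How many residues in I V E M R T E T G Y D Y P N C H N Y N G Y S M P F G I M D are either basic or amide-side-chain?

Basic: H, K, R. Amide-side-chain: N, Q.
Basic residues here: R5, H16 (2).
Amide-side-chain residues here: N14, N17, N19 (3).
The two groups share no amino acid, so total = 2 + 3 = 5.

5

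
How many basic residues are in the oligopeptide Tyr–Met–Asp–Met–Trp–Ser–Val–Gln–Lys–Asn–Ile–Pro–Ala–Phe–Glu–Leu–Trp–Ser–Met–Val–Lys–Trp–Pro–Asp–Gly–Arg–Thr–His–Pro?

4

K, R, and H are the three residues with basic side chains (ε-amine, guanidinium, and imidazole respectively).
Matching residues: Lys9, Lys21, Arg26, His28.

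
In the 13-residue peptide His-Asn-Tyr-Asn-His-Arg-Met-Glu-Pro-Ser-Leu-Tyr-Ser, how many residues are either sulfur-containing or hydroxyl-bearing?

5

Sulfur-containing: C, M. Hydroxyl-bearing: S, T, Y.
Sulfur-containing residues here: Met7 (1).
Hydroxyl-bearing residues here: Tyr3, Ser10, Tyr12, Ser13 (4).
The two groups share no amino acid, so total = 1 + 4 = 5.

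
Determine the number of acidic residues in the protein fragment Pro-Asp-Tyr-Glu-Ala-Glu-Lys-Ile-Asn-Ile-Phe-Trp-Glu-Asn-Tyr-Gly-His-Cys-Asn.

4

Only D (aspartate) and E (glutamate) carry a side-chain carboxylic acid.
Matching residues: Asp2, Glu4, Glu6, Glu13.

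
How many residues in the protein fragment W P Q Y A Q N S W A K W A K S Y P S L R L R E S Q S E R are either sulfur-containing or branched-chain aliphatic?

Sulfur-containing: C, M. Branched-chain aliphatic: I, L, V.
Sulfur-containing residues here: none (0).
Branched-chain aliphatic residues here: L19, L21 (2).
The two groups share no amino acid, so total = 0 + 2 = 2.

2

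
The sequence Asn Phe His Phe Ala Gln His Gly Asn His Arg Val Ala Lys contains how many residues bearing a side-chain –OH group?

0

S, T, and Y are the three residues with a side-chain hydroxyl.
None of the 14 residues belong to this group.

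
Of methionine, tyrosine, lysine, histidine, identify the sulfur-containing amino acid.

methionine

Cysteine (C, thiol) and methionine (M, thioether) are the two sulfur-containing amino acids.
Of the listed options, only methionine belongs to this group.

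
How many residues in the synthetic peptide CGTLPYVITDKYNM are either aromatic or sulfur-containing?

4

Aromatic: F, W, Y. Sulfur-containing: C, M.
Aromatic residues here: Y6, Y12 (2).
Sulfur-containing residues here: C1, M14 (2).
The two groups share no amino acid, so total = 2 + 2 = 4.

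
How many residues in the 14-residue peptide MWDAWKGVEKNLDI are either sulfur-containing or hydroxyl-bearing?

Sulfur-containing: C, M. Hydroxyl-bearing: S, T, Y.
Sulfur-containing residues here: M1 (1).
Hydroxyl-bearing residues here: none (0).
The two groups share no amino acid, so total = 1 + 0 = 1.

1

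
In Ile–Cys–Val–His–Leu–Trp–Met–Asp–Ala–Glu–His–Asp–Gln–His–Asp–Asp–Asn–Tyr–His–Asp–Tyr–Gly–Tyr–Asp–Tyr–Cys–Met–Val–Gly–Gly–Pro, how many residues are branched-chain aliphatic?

4

Valine (V), leucine (L), and isoleucine (I) are the branched-chain amino acids.
Matching residues: Ile1, Val3, Leu5, Val28.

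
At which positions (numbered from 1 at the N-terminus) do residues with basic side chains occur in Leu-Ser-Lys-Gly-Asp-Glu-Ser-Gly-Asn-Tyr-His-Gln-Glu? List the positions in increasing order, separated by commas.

3, 11

The basic amino acids are Lys (K), Arg (R), and His (H).
Matching residues: Lys3, His11.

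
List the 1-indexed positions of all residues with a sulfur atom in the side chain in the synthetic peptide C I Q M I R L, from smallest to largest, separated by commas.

1, 4

Only Cys (C) and Met (M) have a sulfur atom in the side chain.
Matching residues: C1, M4.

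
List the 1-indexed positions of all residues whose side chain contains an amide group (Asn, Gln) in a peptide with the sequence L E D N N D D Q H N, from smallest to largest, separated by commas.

Matching residues: N4, N5, Q8, N10.

4, 5, 8, 10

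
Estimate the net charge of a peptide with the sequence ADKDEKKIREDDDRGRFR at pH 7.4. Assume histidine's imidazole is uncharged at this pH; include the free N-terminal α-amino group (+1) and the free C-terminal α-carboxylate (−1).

0

The side chains ionized at physiological pH are Lys/Arg (+1) and Asp/Glu (−1); with His treated as neutral, nothing else contributes.
Positive (K, R): K3, K6, K7, R9, R14, R16, R18 → +7.
Negative (D, E): D2, D4, E5, E10, D11, D12, D13 → −7.
The N-terminus (+1) and C-terminus (−1) cancel.
Net charge = (+7) + (−7) = 0.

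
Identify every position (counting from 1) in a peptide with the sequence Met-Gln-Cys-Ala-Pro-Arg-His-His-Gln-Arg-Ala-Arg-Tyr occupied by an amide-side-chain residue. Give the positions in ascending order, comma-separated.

Asparagine (N) and glutamine (Q) have uncharged amide side chains.
Matching residues: Gln2, Gln9.

2, 9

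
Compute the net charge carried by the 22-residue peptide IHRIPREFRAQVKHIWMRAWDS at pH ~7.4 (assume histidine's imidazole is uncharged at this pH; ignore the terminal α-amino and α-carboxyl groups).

+3

At pH ~7.4 the Lys and Arg side chains are protonated (+1), the Asp and Glu side chains are deprotonated (−1), and with His taken as neutral all other side chains carry no charge.
Positive (K, R): R3, R6, R9, K13, R18 → +5.
Negative (D, E): E7, D21 → −2.
Net charge = (+5) + (−2) = +3.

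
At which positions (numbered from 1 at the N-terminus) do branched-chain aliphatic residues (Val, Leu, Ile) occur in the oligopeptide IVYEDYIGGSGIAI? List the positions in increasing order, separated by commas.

1, 2, 7, 12, 14

Matching residues: I1, V2, I7, I12, I14.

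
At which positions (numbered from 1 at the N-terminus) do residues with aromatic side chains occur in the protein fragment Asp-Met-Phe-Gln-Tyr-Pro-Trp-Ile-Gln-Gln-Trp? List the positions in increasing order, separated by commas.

3, 5, 7, 11

The aromatic amino acids are Phe (F, benzyl), Trp (W, indole), and Tyr (Y, phenol).
Matching residues: Phe3, Tyr5, Trp7, Trp11.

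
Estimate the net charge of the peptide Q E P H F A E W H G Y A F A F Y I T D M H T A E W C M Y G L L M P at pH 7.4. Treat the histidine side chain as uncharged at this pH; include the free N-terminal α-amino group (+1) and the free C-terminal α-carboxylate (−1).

At pH ~7.4 the Lys and Arg side chains are protonated (+1), the Asp and Glu side chains are deprotonated (−1), and with His taken as neutral all other side chains carry no charge.
Positive (K, R): none → +0.
Negative (D, E): E2, E7, D19, E24 → −4.
The N-terminus (+1) and C-terminus (−1) cancel.
Net charge = (+0) + (−4) = −4.

-4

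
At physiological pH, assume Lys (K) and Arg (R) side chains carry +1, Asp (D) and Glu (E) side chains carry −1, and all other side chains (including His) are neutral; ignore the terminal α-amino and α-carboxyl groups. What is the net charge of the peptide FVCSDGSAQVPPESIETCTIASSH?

Positive (K, R): none → +0.
Negative (D, E): D5, E13, E16 → −3.
Net charge = (+0) + (−3) = −3.

-3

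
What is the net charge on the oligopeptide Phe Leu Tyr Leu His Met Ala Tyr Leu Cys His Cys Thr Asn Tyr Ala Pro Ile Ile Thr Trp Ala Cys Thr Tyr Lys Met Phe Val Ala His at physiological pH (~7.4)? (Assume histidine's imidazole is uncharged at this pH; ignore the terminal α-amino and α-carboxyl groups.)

+1

Near pH 7.4, K and R contribute +1 each, D and E contribute −1 each, and every other side chain (His included, as stated) is uncharged.
Positive (K, R): Lys26 → +1.
Negative (D, E): none → −0.
Net charge = (+1) + (−0) = +1.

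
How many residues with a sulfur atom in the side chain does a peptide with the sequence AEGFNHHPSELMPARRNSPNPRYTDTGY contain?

Only Cys (C) and Met (M) have a sulfur atom in the side chain.
Matching residues: M12.

1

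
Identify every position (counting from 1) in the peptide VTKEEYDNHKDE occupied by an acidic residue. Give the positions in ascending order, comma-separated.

4, 5, 7, 11, 12

Matching residues: E4, E5, D7, D11, E12.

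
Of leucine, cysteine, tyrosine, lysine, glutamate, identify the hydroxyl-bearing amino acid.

The –OH-bearing residues are Ser, Thr (aliphatic alcohols), and Tyr (phenol).
Of the listed options, only tyrosine belongs to this group.

tyrosine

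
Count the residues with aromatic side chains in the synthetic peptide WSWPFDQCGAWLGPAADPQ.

4

F, W, and Y each carry an aromatic ring on the side chain.
Matching residues: W1, W3, F5, W11.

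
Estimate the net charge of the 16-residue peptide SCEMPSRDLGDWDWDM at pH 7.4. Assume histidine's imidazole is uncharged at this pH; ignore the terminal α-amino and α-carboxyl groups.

-4

The side chains ionized at physiological pH are Lys/Arg (+1) and Asp/Glu (−1); with His treated as neutral, nothing else contributes.
Positive (K, R): R7 → +1.
Negative (D, E): E3, D8, D11, D13, D15 → −5.
Net charge = (+1) + (−5) = −4.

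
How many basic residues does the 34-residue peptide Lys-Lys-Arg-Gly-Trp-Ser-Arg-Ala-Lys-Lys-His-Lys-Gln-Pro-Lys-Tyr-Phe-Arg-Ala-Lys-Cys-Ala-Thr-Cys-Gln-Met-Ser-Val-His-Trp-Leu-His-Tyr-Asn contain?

13

Lysine (K), arginine (R), and histidine (H) have basic, nitrogen-containing side chains.
Matching residues: Lys1, Lys2, Arg3, Arg7, Lys9, Lys10, His11, Lys12, Lys15, Arg18, Lys20, His29, His32.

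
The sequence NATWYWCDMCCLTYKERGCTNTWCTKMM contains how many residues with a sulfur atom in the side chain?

Only Cys (C) and Met (M) have a sulfur atom in the side chain.
Matching residues: C7, M9, C10, C11, C19, C24, M27, M28.

8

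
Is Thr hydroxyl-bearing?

Yes

Serine (S), threonine (T), and tyrosine (Y) each carry a hydroxyl group on the side chain.
Threonine is in this group.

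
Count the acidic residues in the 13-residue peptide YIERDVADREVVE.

5

The acidic residues are Asp (D) and Glu (E), whose side chains end in a carboxylate group.
Matching residues: E3, D5, D8, E10, E13.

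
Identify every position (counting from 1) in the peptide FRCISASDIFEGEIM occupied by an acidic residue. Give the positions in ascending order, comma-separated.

8, 11, 13

The acidic residues are Asp (D) and Glu (E), whose side chains end in a carboxylate group.
Matching residues: D8, E11, E13.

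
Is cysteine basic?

The basic amino acids are Lys (K), Arg (R), and His (H).
Cysteine is not in this group.

No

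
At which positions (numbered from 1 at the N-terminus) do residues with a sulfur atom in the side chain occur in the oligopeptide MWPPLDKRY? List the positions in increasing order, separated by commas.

Only Cys (C) and Met (M) have a sulfur atom in the side chain.
Matching residues: M1.

1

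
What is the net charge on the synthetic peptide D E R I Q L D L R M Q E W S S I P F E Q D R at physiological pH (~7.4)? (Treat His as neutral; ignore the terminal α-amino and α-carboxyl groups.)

-3

The side chains ionized at physiological pH are Lys/Arg (+1) and Asp/Glu (−1); with His treated as neutral, nothing else contributes.
Positive (K, R): R3, R9, R22 → +3.
Negative (D, E): D1, E2, D7, E12, E19, D21 → −6.
Net charge = (+3) + (−6) = −3.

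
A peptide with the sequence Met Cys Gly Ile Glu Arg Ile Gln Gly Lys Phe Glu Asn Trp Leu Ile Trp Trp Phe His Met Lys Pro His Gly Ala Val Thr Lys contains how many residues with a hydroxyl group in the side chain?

1

Serine (S), threonine (T), and tyrosine (Y) each carry a hydroxyl group on the side chain.
Matching residues: Thr28.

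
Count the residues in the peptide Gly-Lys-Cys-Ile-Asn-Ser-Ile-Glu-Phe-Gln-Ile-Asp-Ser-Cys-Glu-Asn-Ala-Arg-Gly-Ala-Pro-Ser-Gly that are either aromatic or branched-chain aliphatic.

4

Aromatic: F, W, Y. Branched-chain aliphatic: I, L, V.
Aromatic residues here: Phe9 (1).
Branched-chain aliphatic residues here: Ile4, Ile7, Ile11 (3).
The two groups share no amino acid, so total = 1 + 3 = 4.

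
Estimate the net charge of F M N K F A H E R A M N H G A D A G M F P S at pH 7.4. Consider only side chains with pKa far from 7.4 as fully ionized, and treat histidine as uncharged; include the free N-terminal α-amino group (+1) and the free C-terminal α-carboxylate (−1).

Near pH 7.4, K and R contribute +1 each, D and E contribute −1 each, and every other side chain (His included, as stated) is uncharged.
Positive (K, R): K4, R9 → +2.
Negative (D, E): E8, D16 → −2.
The N-terminus (+1) and C-terminus (−1) cancel.
Net charge = (+2) + (−2) = 0.

0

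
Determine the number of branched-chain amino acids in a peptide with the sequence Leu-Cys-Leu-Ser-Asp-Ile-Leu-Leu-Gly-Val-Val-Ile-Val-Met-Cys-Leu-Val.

V, L, and I make up the branched-chain aliphatic group.
Matching residues: Leu1, Leu3, Ile6, Leu7, Leu8, Val10, Val11, Ile12, Val13, Leu16, Val17.

11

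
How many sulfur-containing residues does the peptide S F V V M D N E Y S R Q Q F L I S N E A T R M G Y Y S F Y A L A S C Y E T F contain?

Only Cys (C) and Met (M) have a sulfur atom in the side chain.
Matching residues: M5, M23, C34.

3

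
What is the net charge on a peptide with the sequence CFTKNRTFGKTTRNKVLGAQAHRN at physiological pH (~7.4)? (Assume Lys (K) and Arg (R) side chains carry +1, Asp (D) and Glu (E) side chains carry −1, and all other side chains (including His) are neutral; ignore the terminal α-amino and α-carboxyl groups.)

Positive (K, R): K4, R6, K10, R13, K15, R23 → +6.
Negative (D, E): none → −0.
Net charge = (+6) + (−0) = +6.

+6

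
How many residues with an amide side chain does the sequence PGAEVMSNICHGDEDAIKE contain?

The amide-side-chain residues are Asn (N) and Gln (Q).
Matching residues: N8.

1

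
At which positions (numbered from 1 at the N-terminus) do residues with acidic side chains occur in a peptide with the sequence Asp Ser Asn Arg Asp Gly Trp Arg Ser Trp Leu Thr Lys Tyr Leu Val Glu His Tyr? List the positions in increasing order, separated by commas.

1, 5, 17

Only D (aspartate) and E (glutamate) carry a side-chain carboxylic acid.
Matching residues: Asp1, Asp5, Glu17.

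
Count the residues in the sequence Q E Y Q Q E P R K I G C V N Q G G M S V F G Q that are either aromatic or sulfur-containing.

Aromatic: F, W, Y. Sulfur-containing: C, M.
Aromatic residues here: Y3, F21 (2).
Sulfur-containing residues here: C12, M18 (2).
The two groups share no amino acid, so total = 2 + 2 = 4.

4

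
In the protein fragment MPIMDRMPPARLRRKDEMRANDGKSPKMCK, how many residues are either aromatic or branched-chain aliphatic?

Aromatic: F, W, Y. Branched-chain aliphatic: I, L, V.
Aromatic residues here: none (0).
Branched-chain aliphatic residues here: I3, L12 (2).
The two groups share no amino acid, so total = 0 + 2 = 2.

2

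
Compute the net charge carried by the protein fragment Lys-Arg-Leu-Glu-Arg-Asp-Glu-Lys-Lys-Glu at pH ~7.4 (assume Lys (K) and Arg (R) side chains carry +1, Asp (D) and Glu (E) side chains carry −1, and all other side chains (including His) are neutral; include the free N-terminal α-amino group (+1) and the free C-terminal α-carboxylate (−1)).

Positive (K, R): Lys1, Arg2, Arg5, Lys8, Lys9 → +5.
Negative (D, E): Glu4, Asp6, Glu7, Glu10 → −4.
The N-terminus (+1) and C-terminus (−1) cancel.
Net charge = (+5) + (−4) = +1.

+1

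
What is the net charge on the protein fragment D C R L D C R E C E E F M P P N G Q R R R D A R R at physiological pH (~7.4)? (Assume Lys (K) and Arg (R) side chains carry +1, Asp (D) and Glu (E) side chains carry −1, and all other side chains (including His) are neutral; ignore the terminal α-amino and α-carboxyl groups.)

+1

Positive (K, R): R3, R7, R19, R20, R21, R24, R25 → +7.
Negative (D, E): D1, D5, E8, E10, E11, D22 → −6.
Net charge = (+7) + (−6) = +1.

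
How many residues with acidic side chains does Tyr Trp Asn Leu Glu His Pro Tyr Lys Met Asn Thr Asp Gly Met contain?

2

The acidic residues are Asp (D) and Glu (E), whose side chains end in a carboxylate group.
Matching residues: Glu5, Asp13.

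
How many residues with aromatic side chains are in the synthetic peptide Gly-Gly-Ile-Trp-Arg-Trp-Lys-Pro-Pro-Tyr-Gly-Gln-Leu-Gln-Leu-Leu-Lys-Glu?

3

Phenylalanine (F), tryptophan (W), and tyrosine (Y) have aromatic ring side chains.
Matching residues: Trp4, Trp6, Tyr10.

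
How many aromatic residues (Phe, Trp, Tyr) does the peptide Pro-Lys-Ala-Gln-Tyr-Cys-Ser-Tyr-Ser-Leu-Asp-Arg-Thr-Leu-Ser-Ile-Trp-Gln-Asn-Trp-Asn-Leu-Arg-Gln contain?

4

Matching residues: Tyr5, Tyr8, Trp17, Trp20.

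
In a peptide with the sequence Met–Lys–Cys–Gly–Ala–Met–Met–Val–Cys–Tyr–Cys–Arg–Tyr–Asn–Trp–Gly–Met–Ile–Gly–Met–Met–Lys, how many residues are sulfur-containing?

Cysteine (C, thiol) and methionine (M, thioether) are the two sulfur-containing amino acids.
Matching residues: Met1, Cys3, Met6, Met7, Cys9, Cys11, Met17, Met20, Met21.

9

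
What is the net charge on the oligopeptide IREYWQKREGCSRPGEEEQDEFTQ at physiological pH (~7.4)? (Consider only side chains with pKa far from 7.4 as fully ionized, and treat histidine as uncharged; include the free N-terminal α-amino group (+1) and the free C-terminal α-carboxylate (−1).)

At pH ~7.4 the Lys and Arg side chains are protonated (+1), the Asp and Glu side chains are deprotonated (−1), and with His taken as neutral all other side chains carry no charge.
Positive (K, R): R2, K7, R8, R13 → +4.
Negative (D, E): E3, E9, E16, E17, E18, D20, E21 → −7.
The N-terminus (+1) and C-terminus (−1) cancel.
Net charge = (+4) + (−7) = −3.

-3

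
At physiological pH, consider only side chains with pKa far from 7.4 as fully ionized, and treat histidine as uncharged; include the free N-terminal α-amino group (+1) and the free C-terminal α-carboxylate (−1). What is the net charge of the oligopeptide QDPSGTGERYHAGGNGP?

At pH ~7.4 the Lys and Arg side chains are protonated (+1), the Asp and Glu side chains are deprotonated (−1), and with His taken as neutral all other side chains carry no charge.
Positive (K, R): R9 → +1.
Negative (D, E): D2, E8 → −2.
The N-terminus (+1) and C-terminus (−1) cancel.
Net charge = (+1) + (−2) = −1.

-1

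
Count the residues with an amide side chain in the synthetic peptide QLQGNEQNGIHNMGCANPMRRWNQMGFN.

10

Only N (asparagine) and Q (glutamine) carry a side-chain carboxamide.
Matching residues: Q1, Q3, N5, Q7, N8, N12, N17, N23, Q24, N28.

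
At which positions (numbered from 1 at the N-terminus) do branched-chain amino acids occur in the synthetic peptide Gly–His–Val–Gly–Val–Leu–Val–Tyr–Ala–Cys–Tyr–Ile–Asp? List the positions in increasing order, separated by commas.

3, 5, 6, 7, 12

V, L, and I make up the branched-chain aliphatic group.
Matching residues: Val3, Val5, Leu6, Val7, Ile12.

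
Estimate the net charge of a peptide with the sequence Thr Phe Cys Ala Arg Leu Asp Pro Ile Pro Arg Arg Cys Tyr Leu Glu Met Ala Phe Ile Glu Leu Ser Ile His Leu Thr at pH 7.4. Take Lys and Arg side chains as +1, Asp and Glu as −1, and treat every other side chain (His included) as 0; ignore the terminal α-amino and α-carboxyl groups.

Positive (K, R): Arg5, Arg11, Arg12 → +3.
Negative (D, E): Asp7, Glu16, Glu21 → −3.
Net charge = (+3) + (−3) = 0.

0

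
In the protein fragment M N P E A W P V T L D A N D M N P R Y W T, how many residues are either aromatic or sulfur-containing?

Aromatic: F, W, Y. Sulfur-containing: C, M.
Aromatic residues here: W6, Y19, W20 (3).
Sulfur-containing residues here: M1, M15 (2).
The two groups share no amino acid, so total = 3 + 2 = 5.

5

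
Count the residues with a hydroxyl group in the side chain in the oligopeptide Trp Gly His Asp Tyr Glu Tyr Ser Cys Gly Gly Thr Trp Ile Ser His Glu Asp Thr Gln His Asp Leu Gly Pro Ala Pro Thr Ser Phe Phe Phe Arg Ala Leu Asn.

S, T, and Y are the three residues with a side-chain hydroxyl.
Matching residues: Tyr5, Tyr7, Ser8, Thr12, Ser15, Thr19, Thr28, Ser29.

8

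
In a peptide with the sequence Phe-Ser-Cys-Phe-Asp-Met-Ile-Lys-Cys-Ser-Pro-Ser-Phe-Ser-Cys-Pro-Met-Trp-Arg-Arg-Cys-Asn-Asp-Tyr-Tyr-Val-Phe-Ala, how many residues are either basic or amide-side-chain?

4

Basic: H, K, R. Amide-side-chain: N, Q.
Basic residues here: Lys8, Arg19, Arg20 (3).
Amide-side-chain residues here: Asn22 (1).
The two groups share no amino acid, so total = 3 + 1 = 4.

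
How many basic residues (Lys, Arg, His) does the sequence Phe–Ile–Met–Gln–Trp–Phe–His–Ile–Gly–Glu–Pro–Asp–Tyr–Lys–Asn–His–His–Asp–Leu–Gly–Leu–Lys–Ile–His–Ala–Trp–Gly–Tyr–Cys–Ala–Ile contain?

6

Matching residues: His7, Lys14, His16, His17, Lys22, His24.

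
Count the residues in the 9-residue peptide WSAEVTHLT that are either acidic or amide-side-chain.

Acidic: D, E. Amide-side-chain: N, Q.
Acidic residues here: E4 (1).
Amide-side-chain residues here: none (0).
The two groups share no amino acid, so total = 1 + 0 = 1.

1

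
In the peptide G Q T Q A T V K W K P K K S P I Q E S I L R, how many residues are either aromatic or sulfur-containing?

1

Aromatic: F, W, Y. Sulfur-containing: C, M.
Aromatic residues here: W9 (1).
Sulfur-containing residues here: none (0).
The two groups share no amino acid, so total = 1 + 0 = 1.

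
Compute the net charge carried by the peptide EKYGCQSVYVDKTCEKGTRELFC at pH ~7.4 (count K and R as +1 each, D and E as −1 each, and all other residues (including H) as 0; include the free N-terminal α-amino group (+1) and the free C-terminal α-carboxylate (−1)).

0

Positive (K, R): K2, K12, K16, R19 → +4.
Negative (D, E): E1, D11, E15, E20 → −4.
The N-terminus (+1) and C-terminus (−1) cancel.
Net charge = (+4) + (−4) = 0.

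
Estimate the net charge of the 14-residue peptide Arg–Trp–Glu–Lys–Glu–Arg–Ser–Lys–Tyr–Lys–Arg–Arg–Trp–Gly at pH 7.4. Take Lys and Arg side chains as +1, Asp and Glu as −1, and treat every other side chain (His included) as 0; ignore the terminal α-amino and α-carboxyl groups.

Positive (K, R): Arg1, Lys4, Arg6, Lys8, Lys10, Arg11, Arg12 → +7.
Negative (D, E): Glu3, Glu5 → −2.
Net charge = (+7) + (−2) = +5.

+5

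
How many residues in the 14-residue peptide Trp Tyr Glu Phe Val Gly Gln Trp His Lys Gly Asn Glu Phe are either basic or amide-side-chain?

4

Basic: H, K, R. Amide-side-chain: N, Q.
Basic residues here: His9, Lys10 (2).
Amide-side-chain residues here: Gln7, Asn12 (2).
The two groups share no amino acid, so total = 2 + 2 = 4.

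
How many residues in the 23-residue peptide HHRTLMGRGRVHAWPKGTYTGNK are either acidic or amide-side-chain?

1

Acidic: D, E. Amide-side-chain: N, Q.
Acidic residues here: none (0).
Amide-side-chain residues here: N22 (1).
The two groups share no amino acid, so total = 0 + 1 = 1.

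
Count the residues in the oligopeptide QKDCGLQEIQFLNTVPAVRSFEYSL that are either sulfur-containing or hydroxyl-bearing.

Sulfur-containing: C, M. Hydroxyl-bearing: S, T, Y.
Sulfur-containing residues here: C4 (1).
Hydroxyl-bearing residues here: T14, S20, Y23, S24 (4).
The two groups share no amino acid, so total = 1 + 4 = 5.

5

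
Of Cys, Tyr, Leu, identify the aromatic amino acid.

Tyr

The aromatic amino acids are Phe (F, benzyl), Trp (W, indole), and Tyr (Y, phenol).
Of the listed options, only Tyr belongs to this group.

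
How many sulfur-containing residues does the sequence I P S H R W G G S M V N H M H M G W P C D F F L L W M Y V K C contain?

Cysteine (C, thiol) and methionine (M, thioether) are the two sulfur-containing amino acids.
Matching residues: M10, M14, M16, C20, M27, C31.

6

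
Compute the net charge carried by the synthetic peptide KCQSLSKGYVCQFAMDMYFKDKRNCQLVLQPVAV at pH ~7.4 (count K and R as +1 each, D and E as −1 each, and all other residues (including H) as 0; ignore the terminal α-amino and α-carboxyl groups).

Positive (K, R): K1, K7, K20, K22, R23 → +5.
Negative (D, E): D16, D21 → −2.
Net charge = (+5) + (−2) = +3.

+3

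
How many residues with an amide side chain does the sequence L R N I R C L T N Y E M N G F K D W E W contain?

3

The amide-side-chain residues are Asn (N) and Gln (Q).
Matching residues: N3, N9, N13.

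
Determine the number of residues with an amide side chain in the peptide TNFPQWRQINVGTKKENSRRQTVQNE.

8

The amide-side-chain residues are Asn (N) and Gln (Q).
Matching residues: N2, Q5, Q8, N10, N17, Q21, Q24, N25.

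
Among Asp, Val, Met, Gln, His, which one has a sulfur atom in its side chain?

Only Cys (C) and Met (M) have a sulfur atom in the side chain.
Of the listed options, only Met belongs to this group.

Met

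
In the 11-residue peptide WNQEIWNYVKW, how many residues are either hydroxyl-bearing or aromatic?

4

Hydroxyl-bearing: S, T, Y. Aromatic: F, W, Y.
Hydroxyl-bearing residues here: Y8 (1).
Aromatic residues here: W1, W6, Y8, W11 (4).
Y is in both groups, so the 1 Y residue must not be double-counted.
Total = 1 + 4 − 1 = 4.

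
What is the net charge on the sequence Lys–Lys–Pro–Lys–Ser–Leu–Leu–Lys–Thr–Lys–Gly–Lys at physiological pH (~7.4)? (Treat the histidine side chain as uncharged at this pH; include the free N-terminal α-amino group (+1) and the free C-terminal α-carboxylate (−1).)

+6

The side chains ionized at physiological pH are Lys/Arg (+1) and Asp/Glu (−1); with His treated as neutral, nothing else contributes.
Positive (K, R): Lys1, Lys2, Lys4, Lys8, Lys10, Lys12 → +6.
Negative (D, E): none → −0.
The N-terminus (+1) and C-terminus (−1) cancel.
Net charge = (+6) + (−0) = +6.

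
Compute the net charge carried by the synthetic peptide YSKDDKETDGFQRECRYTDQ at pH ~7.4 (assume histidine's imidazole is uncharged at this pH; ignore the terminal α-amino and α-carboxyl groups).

At pH ~7.4 the Lys and Arg side chains are protonated (+1), the Asp and Glu side chains are deprotonated (−1), and with His taken as neutral all other side chains carry no charge.
Positive (K, R): K3, K6, R13, R16 → +4.
Negative (D, E): D4, D5, E7, D9, E14, D19 → −6.
Net charge = (+4) + (−6) = −2.

-2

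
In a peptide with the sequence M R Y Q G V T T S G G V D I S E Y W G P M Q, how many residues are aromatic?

3

F, W, and Y each carry an aromatic ring on the side chain.
Matching residues: Y3, Y17, W18.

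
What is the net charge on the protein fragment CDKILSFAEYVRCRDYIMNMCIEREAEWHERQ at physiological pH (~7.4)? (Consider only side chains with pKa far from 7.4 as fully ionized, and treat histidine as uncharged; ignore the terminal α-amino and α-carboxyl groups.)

-2

At pH ~7.4 the Lys and Arg side chains are protonated (+1), the Asp and Glu side chains are deprotonated (−1), and with His taken as neutral all other side chains carry no charge.
Positive (K, R): K3, R12, R14, R24, R31 → +5.
Negative (D, E): D2, E9, D15, E23, E25, E27, E30 → −7.
Net charge = (+5) + (−7) = −2.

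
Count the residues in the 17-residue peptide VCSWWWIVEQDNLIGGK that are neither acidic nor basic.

14

Acidic: D, E. Basic: K, R, H. All other residues are neither.
Matching residues: V1, C2, S3, W4, W5, W6, I7, V8, Q10, N12, L13, I14, G15, G16.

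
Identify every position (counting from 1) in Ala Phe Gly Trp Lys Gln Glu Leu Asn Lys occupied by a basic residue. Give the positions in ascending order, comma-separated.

5, 10

Matching residues: Lys5, Lys10.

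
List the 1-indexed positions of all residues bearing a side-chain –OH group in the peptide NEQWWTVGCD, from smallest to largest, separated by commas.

S, T, and Y are the three residues with a side-chain hydroxyl.
Matching residues: T6.

6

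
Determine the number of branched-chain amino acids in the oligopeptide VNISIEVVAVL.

V, L, and I make up the branched-chain aliphatic group.
Matching residues: V1, I3, I5, V7, V8, V10, L11.

7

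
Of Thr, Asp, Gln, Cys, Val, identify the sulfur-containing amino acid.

Cys

Cysteine (C, thiol) and methionine (M, thioether) are the two sulfur-containing amino acids.
Of the listed options, only Cys belongs to this group.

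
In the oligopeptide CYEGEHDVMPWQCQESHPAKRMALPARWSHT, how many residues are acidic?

Aspartate (D) and glutamate (E) have carboxylic-acid side chains and are the acidic amino acids.
Matching residues: E3, E5, D7, E15.

4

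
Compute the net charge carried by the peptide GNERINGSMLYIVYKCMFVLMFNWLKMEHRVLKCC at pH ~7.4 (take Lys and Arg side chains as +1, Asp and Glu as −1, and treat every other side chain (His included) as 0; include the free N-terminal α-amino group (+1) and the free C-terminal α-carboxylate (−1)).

Positive (K, R): R4, K15, K26, R30, K33 → +5.
Negative (D, E): E3, E28 → −2.
The N-terminus (+1) and C-terminus (−1) cancel.
Net charge = (+5) + (−2) = +3.

+3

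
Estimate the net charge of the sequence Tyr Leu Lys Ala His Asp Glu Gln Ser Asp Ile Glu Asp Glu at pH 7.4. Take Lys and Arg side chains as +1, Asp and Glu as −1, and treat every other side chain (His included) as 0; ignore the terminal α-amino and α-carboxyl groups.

Positive (K, R): Lys3 → +1.
Negative (D, E): Asp6, Glu7, Asp10, Glu12, Asp13, Glu14 → −6.
Net charge = (+1) + (−6) = −5.

-5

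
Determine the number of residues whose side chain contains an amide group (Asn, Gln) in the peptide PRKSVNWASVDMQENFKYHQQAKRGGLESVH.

Matching residues: N6, Q13, N15, Q20, Q21.

5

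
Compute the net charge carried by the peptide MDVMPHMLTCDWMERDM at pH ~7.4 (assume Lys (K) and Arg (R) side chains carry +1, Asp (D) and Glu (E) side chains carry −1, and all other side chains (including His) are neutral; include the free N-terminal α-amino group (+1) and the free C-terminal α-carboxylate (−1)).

Positive (K, R): R15 → +1.
Negative (D, E): D2, D11, E14, D16 → −4.
The N-terminus (+1) and C-terminus (−1) cancel.
Net charge = (+1) + (−4) = −3.

-3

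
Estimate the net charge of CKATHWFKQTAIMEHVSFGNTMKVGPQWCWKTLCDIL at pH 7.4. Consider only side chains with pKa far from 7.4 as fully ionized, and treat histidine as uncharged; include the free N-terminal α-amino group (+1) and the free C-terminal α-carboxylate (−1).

+2

The side chains ionized at physiological pH are Lys/Arg (+1) and Asp/Glu (−1); with His treated as neutral, nothing else contributes.
Positive (K, R): K2, K8, K23, K31 → +4.
Negative (D, E): E14, D35 → −2.
The N-terminus (+1) and C-terminus (−1) cancel.
Net charge = (+4) + (−2) = +2.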